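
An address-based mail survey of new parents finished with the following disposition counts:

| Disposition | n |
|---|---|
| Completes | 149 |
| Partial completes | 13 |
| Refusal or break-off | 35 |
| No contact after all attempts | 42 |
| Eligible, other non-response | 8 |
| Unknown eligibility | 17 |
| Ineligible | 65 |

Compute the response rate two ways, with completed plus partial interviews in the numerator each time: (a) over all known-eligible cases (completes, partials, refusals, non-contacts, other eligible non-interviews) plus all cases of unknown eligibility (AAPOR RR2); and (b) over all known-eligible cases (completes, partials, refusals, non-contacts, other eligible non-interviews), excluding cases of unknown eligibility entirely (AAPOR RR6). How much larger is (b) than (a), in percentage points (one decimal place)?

4.2

Top: 149 + 13 = 162
Denom: 149 + 13 + 35 + 42 + 8 + 17 = 264
RR2 = 162 / 264 = 0.6136
Denom: 149 + 13 + 35 + 42 + 8 = 247
RR6 = 162 / 247 = 0.6559
Difference = 65.59 − 61.36 = 4.23 percentage points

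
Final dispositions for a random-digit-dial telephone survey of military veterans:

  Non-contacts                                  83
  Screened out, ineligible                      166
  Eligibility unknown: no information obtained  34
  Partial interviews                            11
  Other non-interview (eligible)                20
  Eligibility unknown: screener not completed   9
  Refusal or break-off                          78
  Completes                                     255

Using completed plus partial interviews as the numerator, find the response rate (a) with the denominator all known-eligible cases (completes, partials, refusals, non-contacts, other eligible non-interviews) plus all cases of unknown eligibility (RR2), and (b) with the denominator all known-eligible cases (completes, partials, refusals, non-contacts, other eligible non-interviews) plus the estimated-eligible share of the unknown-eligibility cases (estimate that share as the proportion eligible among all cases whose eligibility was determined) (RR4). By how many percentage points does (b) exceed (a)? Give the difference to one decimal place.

Eligibility not determined = 9 + 34 = 43
Num: 255 + 11 = 266
Denom: 255 + 11 + 78 + 83 + 20 + 43 = 490
RR2 = 266 / 490 = 0.5429
Determined eligible: 255 + 11 + 78 + 83 + 20 = 447
e = 447 / (447 + 166) = 447 / 613 = 0.7292
Estimated eligible among unknowns: 0.7292 × 43 = 31.36
Denom: 447 + 31.36 = 478.36
RR4 = 266 / 478.36 = 0.5561
Difference = 55.61 − 54.29 = 1.32 percentage points

1.3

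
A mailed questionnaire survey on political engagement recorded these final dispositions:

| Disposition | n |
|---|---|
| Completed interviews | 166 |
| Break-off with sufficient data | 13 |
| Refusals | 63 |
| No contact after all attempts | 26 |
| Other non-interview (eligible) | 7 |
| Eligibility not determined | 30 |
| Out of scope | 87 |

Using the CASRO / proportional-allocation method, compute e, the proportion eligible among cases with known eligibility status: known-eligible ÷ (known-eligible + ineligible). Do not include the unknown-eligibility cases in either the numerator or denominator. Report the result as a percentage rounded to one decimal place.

76.0%

Eligible (known) = 166 + 13 + 63 + 26 + 7 = 275
e = 275 / (275 + 87) = 275 / 362 = 0.7597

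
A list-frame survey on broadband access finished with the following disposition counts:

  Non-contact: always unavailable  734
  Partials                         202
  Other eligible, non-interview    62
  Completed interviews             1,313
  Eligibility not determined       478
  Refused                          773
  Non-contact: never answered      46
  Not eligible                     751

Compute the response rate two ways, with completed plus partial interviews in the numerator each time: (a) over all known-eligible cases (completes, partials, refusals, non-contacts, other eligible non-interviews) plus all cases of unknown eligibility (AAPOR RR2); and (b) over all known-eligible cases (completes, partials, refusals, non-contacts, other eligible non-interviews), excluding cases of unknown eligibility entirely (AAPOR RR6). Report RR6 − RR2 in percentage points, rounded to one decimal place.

6.4

Non-contacts = 46 + 734 = 780
Numerator: 1313 + 202 = 1515
Base: 1313 + 202 + 773 + 780 + 62 + 478 = 3608
RR2 = 1515 / 3608 = 0.4199
Base: 1313 + 202 + 773 + 780 + 62 = 3130
RR6 = 1515 / 3130 = 0.4840
Difference = 48.40 − 41.99 = 6.41 percentage points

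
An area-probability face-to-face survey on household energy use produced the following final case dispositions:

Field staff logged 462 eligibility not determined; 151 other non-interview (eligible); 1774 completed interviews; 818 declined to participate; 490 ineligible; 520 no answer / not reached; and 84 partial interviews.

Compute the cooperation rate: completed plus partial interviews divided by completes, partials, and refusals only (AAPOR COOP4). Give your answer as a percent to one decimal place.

Numerator = 1774 + 84 = 1858
Denominator = 1774 + 84 + 818 = 2676
COOP4 = 1858 / 2676 = 0.6943

69.4%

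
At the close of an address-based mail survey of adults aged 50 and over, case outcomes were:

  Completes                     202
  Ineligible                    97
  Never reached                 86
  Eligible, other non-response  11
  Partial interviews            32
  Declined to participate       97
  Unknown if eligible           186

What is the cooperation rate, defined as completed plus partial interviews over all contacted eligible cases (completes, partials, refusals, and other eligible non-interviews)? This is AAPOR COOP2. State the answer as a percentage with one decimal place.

68.4%

Top: 202 + 32 = 234
Denominator: 202 + 32 + 97 + 11 = 342
COOP2 = 234 / 342 = 0.6842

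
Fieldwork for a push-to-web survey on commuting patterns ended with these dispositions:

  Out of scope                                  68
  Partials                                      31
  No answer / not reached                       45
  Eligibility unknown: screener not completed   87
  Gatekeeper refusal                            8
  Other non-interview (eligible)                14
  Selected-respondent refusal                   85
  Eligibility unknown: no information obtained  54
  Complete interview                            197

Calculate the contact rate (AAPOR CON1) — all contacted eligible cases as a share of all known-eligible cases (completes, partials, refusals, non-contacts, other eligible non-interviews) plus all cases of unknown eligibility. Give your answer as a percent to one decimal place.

64.3%

Refused = 8 + 85 = 93
Unknown if eligible = 87 + 54 = 141
Num: 197 + 31 + 93 + 14 = 335
Base: 197 + 31 + 93 + 45 + 14 + 141 = 521
CON1 = 335 / 521 = 0.6430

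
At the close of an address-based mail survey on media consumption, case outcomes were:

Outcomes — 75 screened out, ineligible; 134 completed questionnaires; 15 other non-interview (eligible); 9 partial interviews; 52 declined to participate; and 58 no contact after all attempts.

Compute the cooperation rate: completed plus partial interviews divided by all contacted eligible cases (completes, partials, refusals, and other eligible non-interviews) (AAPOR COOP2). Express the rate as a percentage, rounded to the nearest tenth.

68.1%

Top → 134 + 9 = 143
Denom → 134 + 9 + 52 + 15 = 210
COOP2 = 143 / 210 = 0.6810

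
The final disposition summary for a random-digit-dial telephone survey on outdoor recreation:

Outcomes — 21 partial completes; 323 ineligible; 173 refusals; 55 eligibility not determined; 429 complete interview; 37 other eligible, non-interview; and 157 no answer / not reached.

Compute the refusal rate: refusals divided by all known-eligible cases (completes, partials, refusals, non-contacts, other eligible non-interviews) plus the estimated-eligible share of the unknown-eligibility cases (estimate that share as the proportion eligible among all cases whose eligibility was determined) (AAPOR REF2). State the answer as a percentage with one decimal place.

Num: 173
Determined eligible: 429 + 21 + 173 + 157 + 37 = 817
e = 817 / (817 + 323) = 817 / 1140 = 0.7167
Eligible share of unknowns: 0.7167 × 55 = 39.42
Denominator: 817 + 39.42 = 856.42
REF2 = 173 / 856.42 = 0.2020

20.2%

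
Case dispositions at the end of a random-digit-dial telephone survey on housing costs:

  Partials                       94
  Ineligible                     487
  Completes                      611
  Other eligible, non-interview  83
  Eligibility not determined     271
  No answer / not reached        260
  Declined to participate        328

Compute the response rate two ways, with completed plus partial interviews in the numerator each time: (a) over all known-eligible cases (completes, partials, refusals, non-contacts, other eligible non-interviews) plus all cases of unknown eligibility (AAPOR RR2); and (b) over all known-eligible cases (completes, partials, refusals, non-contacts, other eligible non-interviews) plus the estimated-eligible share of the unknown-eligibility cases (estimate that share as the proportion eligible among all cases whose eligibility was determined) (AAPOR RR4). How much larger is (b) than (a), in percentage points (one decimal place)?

1.9

Numerator = 611 + 94 = 705
Base = 611 + 94 + 328 + 260 + 83 + 271 = 1647
RR2 = 705 / 1647 = 0.4281
Known eligible = 611 + 94 + 328 + 260 + 83 = 1376
e = 1376 / (1376 + 487) = 1376 / 1863 = 0.7386
Estimated eligible among unknowns = 0.7386 × 271 = 200.16
Base = 1376 + 200.16 = 1576.16
RR4 = 705 / 1576.16 = 0.4473
Difference = 44.73 − 42.81 = 1.92 percentage points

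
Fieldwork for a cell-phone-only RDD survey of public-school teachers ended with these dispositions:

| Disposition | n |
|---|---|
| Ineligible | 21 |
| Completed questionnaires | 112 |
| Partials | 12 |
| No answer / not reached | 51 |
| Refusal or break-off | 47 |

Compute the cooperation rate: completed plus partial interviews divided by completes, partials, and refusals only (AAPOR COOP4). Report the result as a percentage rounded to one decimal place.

Numerator = 112 + 12 = 124
Base = 112 + 12 + 47 = 171
COOP4 = 124 / 171 = 0.7251

72.5%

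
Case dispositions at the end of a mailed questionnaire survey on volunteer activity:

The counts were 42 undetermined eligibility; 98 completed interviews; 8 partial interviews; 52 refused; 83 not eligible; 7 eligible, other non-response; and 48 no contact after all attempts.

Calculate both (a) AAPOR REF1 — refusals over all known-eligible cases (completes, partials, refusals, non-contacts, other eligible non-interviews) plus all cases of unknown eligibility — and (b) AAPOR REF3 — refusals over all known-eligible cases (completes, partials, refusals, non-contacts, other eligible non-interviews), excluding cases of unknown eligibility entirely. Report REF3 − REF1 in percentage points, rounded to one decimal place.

Top → 52
Denominator → 98 + 8 + 52 + 48 + 7 + 42 = 255
REF1 = 52 / 255 = 0.2039
Denominator → 98 + 8 + 52 + 48 + 7 = 213
REF3 = 52 / 213 = 0.2441
Difference = 24.41 − 20.39 = 4.02 percentage points

4.0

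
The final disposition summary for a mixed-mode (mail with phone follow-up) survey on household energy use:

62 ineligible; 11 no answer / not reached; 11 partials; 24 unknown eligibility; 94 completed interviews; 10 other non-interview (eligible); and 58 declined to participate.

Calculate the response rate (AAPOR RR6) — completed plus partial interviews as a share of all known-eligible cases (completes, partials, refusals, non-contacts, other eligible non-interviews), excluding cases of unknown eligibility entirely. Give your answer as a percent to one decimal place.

Num: 94 + 11 = 105
Denominator: 94 + 11 + 58 + 11 + 10 = 184
RR6 = 105 / 184 = 0.5707

57.1%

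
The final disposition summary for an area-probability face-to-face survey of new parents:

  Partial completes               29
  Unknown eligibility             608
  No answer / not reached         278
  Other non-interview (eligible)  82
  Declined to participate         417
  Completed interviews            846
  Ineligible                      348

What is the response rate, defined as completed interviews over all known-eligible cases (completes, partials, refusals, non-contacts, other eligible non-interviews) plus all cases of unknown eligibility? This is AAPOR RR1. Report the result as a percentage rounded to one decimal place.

37.4%

Top = 846
Denominator = 846 + 29 + 417 + 278 + 82 + 608 = 2260
RR1 = 846 / 2260 = 0.3743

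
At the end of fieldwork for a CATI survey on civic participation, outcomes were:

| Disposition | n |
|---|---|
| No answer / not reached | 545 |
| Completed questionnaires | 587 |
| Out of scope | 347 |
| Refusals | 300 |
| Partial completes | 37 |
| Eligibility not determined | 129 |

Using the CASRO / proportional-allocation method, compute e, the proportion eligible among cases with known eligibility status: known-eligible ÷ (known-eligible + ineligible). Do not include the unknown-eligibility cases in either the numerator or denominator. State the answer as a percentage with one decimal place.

80.9%

Determined eligible: 587 + 37 + 300 + 545 = 1469
e = 1469 / (1469 + 347) = 1469 / 1816 = 0.8089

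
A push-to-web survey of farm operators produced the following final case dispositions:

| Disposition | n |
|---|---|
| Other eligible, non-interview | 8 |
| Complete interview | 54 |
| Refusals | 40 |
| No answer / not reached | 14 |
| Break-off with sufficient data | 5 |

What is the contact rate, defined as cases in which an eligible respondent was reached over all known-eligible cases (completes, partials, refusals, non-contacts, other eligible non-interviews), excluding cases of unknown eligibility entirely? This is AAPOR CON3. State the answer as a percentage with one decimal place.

88.4%

Top → 54 + 5 + 40 + 8 = 107
Denom → 54 + 5 + 40 + 14 + 8 = 121
CON3 = 107 / 121 = 0.8843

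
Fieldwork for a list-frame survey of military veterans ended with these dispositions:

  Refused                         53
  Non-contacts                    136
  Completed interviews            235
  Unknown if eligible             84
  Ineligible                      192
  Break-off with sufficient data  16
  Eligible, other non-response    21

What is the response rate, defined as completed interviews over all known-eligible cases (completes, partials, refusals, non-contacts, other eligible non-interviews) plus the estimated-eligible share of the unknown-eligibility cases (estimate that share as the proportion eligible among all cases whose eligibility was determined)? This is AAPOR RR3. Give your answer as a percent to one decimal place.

45.2%

Top → 235
Determined eligible → 235 + 16 + 53 + 136 + 21 = 461
e = 461 / (461 + 192) = 461 / 653 = 0.7060
e × U → 0.7060 × 84 = 59.30
Denom → 461 + 59.30 = 520.30
RR3 = 235 / 520.30 = 0.4517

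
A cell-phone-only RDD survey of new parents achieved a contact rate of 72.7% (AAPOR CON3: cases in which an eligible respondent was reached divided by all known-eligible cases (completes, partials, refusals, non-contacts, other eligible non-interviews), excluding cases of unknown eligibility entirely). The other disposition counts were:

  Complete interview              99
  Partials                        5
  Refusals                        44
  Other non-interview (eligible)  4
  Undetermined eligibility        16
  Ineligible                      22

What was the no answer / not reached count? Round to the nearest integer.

57

Numerator: 99 + 5 + 44 + 4 = 152
CON3 = 152 / D = 0.727
D = 152 / 0.727 = 209.1
Rest of base = 152
no answer / not reached = 209.1 − 152 ≈ 57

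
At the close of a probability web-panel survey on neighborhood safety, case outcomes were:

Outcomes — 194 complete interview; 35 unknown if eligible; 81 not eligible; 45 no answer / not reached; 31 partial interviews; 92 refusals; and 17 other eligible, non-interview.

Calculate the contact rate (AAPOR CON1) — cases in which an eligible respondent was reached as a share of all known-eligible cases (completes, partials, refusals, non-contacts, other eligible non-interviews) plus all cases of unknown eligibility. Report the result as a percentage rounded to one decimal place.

80.7%

Numerator: 194 + 31 + 92 + 17 = 334
Denominator: 194 + 31 + 92 + 45 + 17 + 35 = 414
CON1 = 334 / 414 = 0.8068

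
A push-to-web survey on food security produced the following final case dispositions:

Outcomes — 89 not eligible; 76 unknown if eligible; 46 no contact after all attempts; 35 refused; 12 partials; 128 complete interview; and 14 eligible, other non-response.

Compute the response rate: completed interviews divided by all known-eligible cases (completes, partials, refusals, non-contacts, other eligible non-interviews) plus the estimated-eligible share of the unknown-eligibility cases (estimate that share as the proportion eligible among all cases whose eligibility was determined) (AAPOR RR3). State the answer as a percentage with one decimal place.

44.1%

Top: 128
Eligible (known): 128 + 12 + 35 + 46 + 14 = 235
e = 235 / (235 + 89) = 235 / 324 = 0.7253
Estimated eligible among unknowns: 0.7253 × 76 = 55.12
Denominator: 235 + 55.12 = 290.12
RR3 = 128 / 290.12 = 0.4412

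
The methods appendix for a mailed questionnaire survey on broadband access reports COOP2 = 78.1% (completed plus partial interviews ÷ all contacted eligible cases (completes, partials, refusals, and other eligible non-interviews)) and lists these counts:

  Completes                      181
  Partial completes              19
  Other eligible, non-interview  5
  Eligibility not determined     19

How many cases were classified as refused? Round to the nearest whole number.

51

Num = 181 + 19 = 200
COOP2 = 200 / D = 0.781
D = 200 / 0.781 = 256.1
Other denominator terms total 205
refused = 256.1 − 205 ≈ 51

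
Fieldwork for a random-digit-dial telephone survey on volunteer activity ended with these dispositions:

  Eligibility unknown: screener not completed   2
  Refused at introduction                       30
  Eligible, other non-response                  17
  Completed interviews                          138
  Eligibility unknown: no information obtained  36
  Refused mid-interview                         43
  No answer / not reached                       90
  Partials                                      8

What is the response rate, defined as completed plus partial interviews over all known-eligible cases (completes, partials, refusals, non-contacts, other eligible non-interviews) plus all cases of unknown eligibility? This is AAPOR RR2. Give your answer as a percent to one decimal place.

Refusals = 30 + 43 = 73
Eligibility not determined = 2 + 36 = 38
Top = 138 + 8 = 146
Denom = 138 + 8 + 73 + 90 + 17 + 38 = 364
RR2 = 146 / 364 = 0.4011

40.1%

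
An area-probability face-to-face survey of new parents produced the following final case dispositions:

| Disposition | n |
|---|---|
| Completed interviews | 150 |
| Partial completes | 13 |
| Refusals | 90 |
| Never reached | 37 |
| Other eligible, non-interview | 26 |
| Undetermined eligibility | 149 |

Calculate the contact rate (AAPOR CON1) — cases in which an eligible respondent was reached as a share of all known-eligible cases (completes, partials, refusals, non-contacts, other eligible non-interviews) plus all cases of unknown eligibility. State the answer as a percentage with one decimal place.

60.0%

Top: 150 + 13 + 90 + 26 = 279
Base: 150 + 13 + 90 + 37 + 26 + 149 = 465
CON1 = 279 / 465 = 0.6000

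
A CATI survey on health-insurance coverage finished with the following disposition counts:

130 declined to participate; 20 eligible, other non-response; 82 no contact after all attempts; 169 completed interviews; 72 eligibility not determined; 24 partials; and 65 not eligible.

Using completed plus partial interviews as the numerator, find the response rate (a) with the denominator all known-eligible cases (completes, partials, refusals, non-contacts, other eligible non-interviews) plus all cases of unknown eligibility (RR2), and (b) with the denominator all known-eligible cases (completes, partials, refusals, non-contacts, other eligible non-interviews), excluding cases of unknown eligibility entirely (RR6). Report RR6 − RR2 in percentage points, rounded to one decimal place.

Top: 169 + 24 = 193
Denom: 169 + 24 + 130 + 82 + 20 + 72 = 497
RR2 = 193 / 497 = 0.3883
Denom: 169 + 24 + 130 + 82 + 20 = 425
RR6 = 193 / 425 = 0.4541
Difference = 45.41 − 38.83 = 6.58 percentage points

6.6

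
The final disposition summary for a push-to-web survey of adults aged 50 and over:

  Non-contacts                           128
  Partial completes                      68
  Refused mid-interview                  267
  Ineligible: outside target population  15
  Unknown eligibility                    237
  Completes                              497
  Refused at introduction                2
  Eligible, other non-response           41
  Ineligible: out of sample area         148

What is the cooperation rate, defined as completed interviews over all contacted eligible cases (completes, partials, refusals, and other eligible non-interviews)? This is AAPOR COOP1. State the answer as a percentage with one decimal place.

56.8%

Refusal or break-off = 2 + 267 = 269
Screened out, ineligible = 15 + 148 = 163
Num = 497
Denom = 497 + 68 + 269 + 41 = 875
COOP1 = 497 / 875 = 0.5680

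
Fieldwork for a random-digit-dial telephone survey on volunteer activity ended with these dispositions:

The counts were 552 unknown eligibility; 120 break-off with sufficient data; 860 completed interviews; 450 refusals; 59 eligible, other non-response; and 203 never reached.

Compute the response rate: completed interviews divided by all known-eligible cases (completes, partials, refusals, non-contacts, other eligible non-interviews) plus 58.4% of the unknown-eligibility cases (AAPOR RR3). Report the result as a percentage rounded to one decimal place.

Top: 860
Eligible (known): 860 + 120 + 450 + 203 + 59 = 1692
Eligible share of unknowns: 0.5840 × 552 = 322.37
Denominator: 1692 + 322.37 = 2014.37
RR3 = 860 / 2014.37 = 0.4269

42.7%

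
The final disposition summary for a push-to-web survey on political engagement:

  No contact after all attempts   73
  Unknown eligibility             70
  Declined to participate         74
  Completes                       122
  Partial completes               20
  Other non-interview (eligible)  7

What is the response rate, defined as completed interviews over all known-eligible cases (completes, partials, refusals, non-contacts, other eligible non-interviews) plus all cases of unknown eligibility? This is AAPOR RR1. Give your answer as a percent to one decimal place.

Numerator = 122
Base = 122 + 20 + 74 + 73 + 7 + 70 = 366
RR1 = 122 / 366 = 0.3333

33.3%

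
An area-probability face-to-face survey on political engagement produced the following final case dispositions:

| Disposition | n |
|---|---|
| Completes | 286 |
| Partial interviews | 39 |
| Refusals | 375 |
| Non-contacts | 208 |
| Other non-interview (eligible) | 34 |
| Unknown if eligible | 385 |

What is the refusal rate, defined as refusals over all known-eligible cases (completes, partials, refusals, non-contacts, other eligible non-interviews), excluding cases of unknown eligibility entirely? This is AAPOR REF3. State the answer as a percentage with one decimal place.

39.8%

Top: 375
Base: 286 + 39 + 375 + 208 + 34 = 942
REF3 = 375 / 942 = 0.3981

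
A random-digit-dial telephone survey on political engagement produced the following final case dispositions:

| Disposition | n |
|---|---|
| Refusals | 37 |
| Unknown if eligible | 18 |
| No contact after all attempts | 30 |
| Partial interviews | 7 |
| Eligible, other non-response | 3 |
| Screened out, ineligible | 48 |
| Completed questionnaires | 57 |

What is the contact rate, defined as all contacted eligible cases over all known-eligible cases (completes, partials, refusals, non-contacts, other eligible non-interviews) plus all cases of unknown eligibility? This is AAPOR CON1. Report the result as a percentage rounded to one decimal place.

68.4%

Top → 57 + 7 + 37 + 3 = 104
Denom → 57 + 7 + 37 + 30 + 3 + 18 = 152
CON1 = 104 / 152 = 0.6842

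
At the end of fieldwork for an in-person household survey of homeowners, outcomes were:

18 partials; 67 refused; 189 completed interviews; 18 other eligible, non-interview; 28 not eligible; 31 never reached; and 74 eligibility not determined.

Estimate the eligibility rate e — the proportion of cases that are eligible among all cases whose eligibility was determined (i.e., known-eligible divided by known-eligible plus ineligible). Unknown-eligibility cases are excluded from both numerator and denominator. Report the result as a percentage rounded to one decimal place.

Known eligible → 189 + 18 + 67 + 31 + 18 = 323
e = 323 / (323 + 28) = 323 / 351 = 0.9202

92.0%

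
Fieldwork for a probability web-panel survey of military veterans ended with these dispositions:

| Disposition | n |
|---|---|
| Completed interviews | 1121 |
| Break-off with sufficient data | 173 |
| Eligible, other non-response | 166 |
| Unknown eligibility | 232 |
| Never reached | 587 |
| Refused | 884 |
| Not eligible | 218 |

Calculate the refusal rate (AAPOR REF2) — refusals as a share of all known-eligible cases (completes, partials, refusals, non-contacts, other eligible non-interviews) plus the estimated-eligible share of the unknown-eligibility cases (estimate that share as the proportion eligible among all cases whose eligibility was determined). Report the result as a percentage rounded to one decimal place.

28.1%

Num → 884
Determined eligible → 1121 + 173 + 884 + 587 + 166 = 2931
e = 2931 / (2931 + 218) = 2931 / 3149 = 0.9308
Estimated eligible among unknowns → 0.9308 × 232 = 215.95
Denominator → 2931 + 215.95 = 3146.95
REF2 = 884 / 3146.95 = 0.2809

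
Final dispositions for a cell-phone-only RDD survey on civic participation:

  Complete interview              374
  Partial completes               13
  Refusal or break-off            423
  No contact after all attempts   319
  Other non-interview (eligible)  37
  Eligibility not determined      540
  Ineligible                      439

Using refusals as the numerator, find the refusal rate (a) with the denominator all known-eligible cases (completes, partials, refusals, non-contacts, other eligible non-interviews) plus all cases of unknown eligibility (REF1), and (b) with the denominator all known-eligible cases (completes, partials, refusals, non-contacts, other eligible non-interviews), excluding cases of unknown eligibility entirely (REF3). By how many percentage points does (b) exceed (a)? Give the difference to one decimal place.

11.5

Top → 423
Base → 374 + 13 + 423 + 319 + 37 + 540 = 1706
REF1 = 423 / 1706 = 0.2479
Base → 374 + 13 + 423 + 319 + 37 = 1166
REF3 = 423 / 1166 = 0.3628
Difference = 36.28 − 24.79 = 11.49 percentage points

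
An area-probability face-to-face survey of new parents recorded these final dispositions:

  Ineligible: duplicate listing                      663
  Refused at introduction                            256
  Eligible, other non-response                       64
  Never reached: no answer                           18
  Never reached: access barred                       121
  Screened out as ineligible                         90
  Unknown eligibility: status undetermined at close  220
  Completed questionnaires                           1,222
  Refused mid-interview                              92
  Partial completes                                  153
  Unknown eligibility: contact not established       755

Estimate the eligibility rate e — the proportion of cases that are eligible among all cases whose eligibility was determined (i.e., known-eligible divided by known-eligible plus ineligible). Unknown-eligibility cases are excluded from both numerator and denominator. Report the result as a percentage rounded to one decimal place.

Refused = 256 + 92 = 348
No contact after all attempts = 18 + 121 = 139
Eligibility not determined = 755 + 220 = 975
Not eligible = 90 + 663 = 753
Eligible (known): 1222 + 153 + 348 + 139 + 64 = 1926
e = 1926 / (1926 + 753) = 1926 / 2679 = 0.7189

71.9%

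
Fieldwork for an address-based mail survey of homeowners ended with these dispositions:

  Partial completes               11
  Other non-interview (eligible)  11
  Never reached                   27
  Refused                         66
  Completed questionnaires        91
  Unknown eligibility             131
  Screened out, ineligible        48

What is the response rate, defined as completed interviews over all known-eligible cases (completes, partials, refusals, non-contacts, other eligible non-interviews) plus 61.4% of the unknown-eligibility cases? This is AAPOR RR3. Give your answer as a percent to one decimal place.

Num → 91
Determined eligible → 91 + 11 + 66 + 27 + 11 = 206
Estimated eligible among unknowns → 0.6140 × 131 = 80.43
Base → 206 + 80.43 = 286.43
RR3 = 91 / 286.43 = 0.3177

31.8%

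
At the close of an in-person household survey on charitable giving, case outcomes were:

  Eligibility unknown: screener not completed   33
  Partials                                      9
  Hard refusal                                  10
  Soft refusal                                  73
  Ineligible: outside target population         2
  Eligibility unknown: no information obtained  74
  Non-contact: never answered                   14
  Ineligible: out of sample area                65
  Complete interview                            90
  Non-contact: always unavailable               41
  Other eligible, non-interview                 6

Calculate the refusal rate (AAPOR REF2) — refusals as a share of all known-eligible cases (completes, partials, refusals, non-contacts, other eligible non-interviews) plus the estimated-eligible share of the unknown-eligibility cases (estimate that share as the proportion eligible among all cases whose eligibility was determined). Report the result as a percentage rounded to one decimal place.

Refusal or break-off = 10 + 73 = 83
No contact after all attempts = 14 + 41 = 55
Unknown if eligible = 33 + 74 = 107
Ineligible = 2 + 65 = 67
Top → 83
Eligible (known) → 90 + 9 + 83 + 55 + 6 = 243
e = 243 / (243 + 67) = 243 / 310 = 0.7839
Eligible share of unknowns → 0.7839 × 107 = 83.88
Base → 243 + 83.88 = 326.88
REF2 = 83 / 326.88 = 0.2539

25.4%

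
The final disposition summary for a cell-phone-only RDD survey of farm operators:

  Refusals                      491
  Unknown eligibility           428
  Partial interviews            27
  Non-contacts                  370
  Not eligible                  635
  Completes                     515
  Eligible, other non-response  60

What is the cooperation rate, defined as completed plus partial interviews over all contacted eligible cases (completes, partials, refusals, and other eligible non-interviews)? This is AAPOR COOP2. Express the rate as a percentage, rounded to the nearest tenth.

Numerator: 515 + 27 = 542
Denom: 515 + 27 + 491 + 60 = 1093
COOP2 = 542 / 1093 = 0.4959

49.6%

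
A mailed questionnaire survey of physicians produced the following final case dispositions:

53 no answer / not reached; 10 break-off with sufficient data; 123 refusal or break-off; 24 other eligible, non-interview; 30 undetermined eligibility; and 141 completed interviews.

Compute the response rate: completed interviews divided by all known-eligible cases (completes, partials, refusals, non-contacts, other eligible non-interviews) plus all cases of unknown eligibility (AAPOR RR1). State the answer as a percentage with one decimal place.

Num → 141
Denom → 141 + 10 + 123 + 53 + 24 + 30 = 381
RR1 = 141 / 381 = 0.3701

37.0%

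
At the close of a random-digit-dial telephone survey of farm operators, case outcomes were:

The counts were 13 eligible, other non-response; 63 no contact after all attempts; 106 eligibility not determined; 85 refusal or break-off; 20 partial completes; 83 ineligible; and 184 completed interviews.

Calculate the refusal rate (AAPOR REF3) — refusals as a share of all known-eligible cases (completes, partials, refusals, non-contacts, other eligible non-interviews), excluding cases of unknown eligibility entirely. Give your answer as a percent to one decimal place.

23.3%

Num = 85
Denom = 184 + 20 + 85 + 63 + 13 = 365
REF3 = 85 / 365 = 0.2329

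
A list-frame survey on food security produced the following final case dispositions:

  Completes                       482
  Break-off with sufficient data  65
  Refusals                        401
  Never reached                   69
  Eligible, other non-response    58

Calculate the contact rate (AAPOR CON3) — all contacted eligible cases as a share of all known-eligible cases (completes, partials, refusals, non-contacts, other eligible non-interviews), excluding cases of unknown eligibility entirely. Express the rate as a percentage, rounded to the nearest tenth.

93.6%

Num: 482 + 65 + 401 + 58 = 1006
Base: 482 + 65 + 401 + 69 + 58 = 1075
CON3 = 1006 / 1075 = 0.9358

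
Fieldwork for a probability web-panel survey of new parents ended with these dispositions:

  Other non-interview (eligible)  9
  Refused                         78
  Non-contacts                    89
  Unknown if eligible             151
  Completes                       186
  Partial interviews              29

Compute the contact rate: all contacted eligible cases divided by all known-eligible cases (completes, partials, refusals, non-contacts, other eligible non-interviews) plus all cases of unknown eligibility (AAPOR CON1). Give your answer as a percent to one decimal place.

Top → 186 + 29 + 78 + 9 = 302
Denominator → 186 + 29 + 78 + 89 + 9 + 151 = 542
CON1 = 302 / 542 = 0.5572

55.7%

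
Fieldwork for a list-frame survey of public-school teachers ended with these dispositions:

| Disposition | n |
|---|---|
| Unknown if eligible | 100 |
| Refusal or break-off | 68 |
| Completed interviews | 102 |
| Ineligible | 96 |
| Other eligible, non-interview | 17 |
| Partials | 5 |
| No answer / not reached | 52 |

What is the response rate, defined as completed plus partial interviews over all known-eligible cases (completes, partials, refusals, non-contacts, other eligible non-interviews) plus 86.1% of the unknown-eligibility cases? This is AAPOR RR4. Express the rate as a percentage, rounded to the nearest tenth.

32.4%

Num: 102 + 5 = 107
Known eligible: 102 + 5 + 68 + 52 + 17 = 244
Estimated eligible among unknowns: 0.8610 × 100 = 86.10
Denom: 244 + 86.10 = 330.10
RR4 = 107 / 330.10 = 0.3241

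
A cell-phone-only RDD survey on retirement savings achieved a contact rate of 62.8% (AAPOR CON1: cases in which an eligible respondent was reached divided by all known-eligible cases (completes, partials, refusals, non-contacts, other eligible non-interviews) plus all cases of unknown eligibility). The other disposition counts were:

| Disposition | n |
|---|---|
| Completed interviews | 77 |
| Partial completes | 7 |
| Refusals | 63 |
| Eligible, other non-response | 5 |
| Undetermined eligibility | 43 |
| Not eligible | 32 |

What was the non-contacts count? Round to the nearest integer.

47

Top → 77 + 7 + 63 + 5 = 152
CON1 = 152 / D = 0.628
D = 152 / 0.628 = 242.0
Remaining denominator categories sum to 195
non-contacts = 242.0 − 195 ≈ 47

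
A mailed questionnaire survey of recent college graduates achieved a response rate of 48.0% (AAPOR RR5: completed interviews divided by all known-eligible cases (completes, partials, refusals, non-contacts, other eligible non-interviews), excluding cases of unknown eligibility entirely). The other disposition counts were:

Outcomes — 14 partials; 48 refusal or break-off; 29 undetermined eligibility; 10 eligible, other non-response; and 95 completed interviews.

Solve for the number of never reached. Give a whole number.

RR5 = 95 / D = 0.480
D = 95 / 0.480 = 197.9
Other denominator terms total 167
never reached = 197.9 − 167 ≈ 31

31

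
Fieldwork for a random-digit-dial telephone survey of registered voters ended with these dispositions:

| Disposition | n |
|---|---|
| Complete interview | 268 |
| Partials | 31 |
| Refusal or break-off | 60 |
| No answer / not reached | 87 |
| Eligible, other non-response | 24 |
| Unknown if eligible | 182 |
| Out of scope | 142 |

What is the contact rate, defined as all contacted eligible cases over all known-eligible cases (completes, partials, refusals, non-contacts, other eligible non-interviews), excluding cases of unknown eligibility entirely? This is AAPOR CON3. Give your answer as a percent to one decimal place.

81.5%

Num → 268 + 31 + 60 + 24 = 383
Base → 268 + 31 + 60 + 87 + 24 = 470
CON3 = 383 / 470 = 0.8149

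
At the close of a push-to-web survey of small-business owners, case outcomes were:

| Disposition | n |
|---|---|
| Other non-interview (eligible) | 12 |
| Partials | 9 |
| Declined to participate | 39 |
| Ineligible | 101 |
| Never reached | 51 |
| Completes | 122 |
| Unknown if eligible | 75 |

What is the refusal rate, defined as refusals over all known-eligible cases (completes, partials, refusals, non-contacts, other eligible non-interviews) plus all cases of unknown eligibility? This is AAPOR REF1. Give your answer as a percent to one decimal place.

12.7%

Top = 39
Denom = 122 + 9 + 39 + 51 + 12 + 75 = 308
REF1 = 39 / 308 = 0.1266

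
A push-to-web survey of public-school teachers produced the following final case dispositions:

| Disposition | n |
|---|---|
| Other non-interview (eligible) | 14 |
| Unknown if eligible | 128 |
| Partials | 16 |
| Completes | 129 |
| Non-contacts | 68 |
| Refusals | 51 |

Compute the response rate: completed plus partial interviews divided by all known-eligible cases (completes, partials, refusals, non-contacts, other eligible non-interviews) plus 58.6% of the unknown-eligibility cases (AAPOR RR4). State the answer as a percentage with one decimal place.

41.1%

Numerator: 129 + 16 = 145
Determined eligible: 129 + 16 + 51 + 68 + 14 = 278
Estimated eligible among unknowns: 0.5860 × 128 = 75.01
Base: 278 + 75.01 = 353.01
RR4 = 145 / 353.01 = 0.4108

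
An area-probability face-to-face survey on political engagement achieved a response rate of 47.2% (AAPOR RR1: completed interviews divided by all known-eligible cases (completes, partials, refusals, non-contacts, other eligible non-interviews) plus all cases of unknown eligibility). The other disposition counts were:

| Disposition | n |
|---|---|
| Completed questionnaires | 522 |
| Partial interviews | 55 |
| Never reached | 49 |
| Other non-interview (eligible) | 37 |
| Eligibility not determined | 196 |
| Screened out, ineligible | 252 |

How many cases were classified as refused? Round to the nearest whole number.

247

RR1 = 522 / D = 0.472
D = 522 / 0.472 = 1105.9
Remaining denominator categories sum to 859
refused = 1105.9 − 859 ≈ 247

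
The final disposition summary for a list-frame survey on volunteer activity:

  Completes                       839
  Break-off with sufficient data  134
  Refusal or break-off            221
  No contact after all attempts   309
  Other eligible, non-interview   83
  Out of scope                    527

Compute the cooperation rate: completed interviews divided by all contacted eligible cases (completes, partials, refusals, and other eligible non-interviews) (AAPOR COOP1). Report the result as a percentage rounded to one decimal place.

Top → 839
Denominator → 839 + 134 + 221 + 83 = 1277
COOP1 = 839 / 1277 = 0.6570

65.7%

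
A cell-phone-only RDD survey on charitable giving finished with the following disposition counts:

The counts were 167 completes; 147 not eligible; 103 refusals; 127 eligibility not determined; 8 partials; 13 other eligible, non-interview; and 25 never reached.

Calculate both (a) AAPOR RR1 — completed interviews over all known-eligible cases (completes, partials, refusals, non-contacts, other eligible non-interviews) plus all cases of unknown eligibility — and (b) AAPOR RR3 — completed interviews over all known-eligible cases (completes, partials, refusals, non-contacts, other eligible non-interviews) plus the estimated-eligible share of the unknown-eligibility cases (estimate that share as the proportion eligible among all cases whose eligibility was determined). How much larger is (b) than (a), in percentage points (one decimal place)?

3.8

Num → 167
Denom → 167 + 8 + 103 + 25 + 13 + 127 = 443
RR1 = 167 / 443 = 0.3770
Determined eligible → 167 + 8 + 103 + 25 + 13 = 316
e = 316 / (316 + 147) = 316 / 463 = 0.6825
Eligible share of unknowns → 0.6825 × 127 = 86.68
Denom → 316 + 86.68 = 402.68
RR3 = 167 / 402.68 = 0.4147
Difference = 41.47 − 37.70 = 3.77 percentage points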